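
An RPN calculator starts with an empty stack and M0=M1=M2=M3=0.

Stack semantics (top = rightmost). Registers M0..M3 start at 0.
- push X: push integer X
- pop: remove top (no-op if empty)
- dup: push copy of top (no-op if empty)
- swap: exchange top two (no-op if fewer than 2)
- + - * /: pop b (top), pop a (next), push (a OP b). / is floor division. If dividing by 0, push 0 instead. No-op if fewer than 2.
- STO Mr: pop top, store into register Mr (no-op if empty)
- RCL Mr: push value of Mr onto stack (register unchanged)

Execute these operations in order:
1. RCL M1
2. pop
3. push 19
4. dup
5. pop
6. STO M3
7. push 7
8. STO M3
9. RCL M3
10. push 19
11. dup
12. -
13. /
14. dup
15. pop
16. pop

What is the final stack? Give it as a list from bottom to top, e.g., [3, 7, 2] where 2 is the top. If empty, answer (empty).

Answer: (empty)

Derivation:
After op 1 (RCL M1): stack=[0] mem=[0,0,0,0]
After op 2 (pop): stack=[empty] mem=[0,0,0,0]
After op 3 (push 19): stack=[19] mem=[0,0,0,0]
After op 4 (dup): stack=[19,19] mem=[0,0,0,0]
After op 5 (pop): stack=[19] mem=[0,0,0,0]
After op 6 (STO M3): stack=[empty] mem=[0,0,0,19]
After op 7 (push 7): stack=[7] mem=[0,0,0,19]
After op 8 (STO M3): stack=[empty] mem=[0,0,0,7]
After op 9 (RCL M3): stack=[7] mem=[0,0,0,7]
After op 10 (push 19): stack=[7,19] mem=[0,0,0,7]
After op 11 (dup): stack=[7,19,19] mem=[0,0,0,7]
After op 12 (-): stack=[7,0] mem=[0,0,0,7]
After op 13 (/): stack=[0] mem=[0,0,0,7]
After op 14 (dup): stack=[0,0] mem=[0,0,0,7]
After op 15 (pop): stack=[0] mem=[0,0,0,7]
After op 16 (pop): stack=[empty] mem=[0,0,0,7]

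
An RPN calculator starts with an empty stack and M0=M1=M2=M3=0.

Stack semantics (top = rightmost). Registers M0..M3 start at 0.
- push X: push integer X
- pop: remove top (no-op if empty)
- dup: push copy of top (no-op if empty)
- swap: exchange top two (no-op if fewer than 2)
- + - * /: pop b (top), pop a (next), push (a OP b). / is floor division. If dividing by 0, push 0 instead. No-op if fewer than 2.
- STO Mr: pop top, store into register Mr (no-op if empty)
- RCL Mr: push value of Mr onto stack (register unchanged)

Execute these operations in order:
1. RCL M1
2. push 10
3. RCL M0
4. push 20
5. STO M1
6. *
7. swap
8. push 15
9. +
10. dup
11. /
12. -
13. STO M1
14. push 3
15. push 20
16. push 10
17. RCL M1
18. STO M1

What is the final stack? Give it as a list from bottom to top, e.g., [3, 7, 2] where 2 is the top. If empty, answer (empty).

After op 1 (RCL M1): stack=[0] mem=[0,0,0,0]
After op 2 (push 10): stack=[0,10] mem=[0,0,0,0]
After op 3 (RCL M0): stack=[0,10,0] mem=[0,0,0,0]
After op 4 (push 20): stack=[0,10,0,20] mem=[0,0,0,0]
After op 5 (STO M1): stack=[0,10,0] mem=[0,20,0,0]
After op 6 (*): stack=[0,0] mem=[0,20,0,0]
After op 7 (swap): stack=[0,0] mem=[0,20,0,0]
After op 8 (push 15): stack=[0,0,15] mem=[0,20,0,0]
After op 9 (+): stack=[0,15] mem=[0,20,0,0]
After op 10 (dup): stack=[0,15,15] mem=[0,20,0,0]
After op 11 (/): stack=[0,1] mem=[0,20,0,0]
After op 12 (-): stack=[-1] mem=[0,20,0,0]
After op 13 (STO M1): stack=[empty] mem=[0,-1,0,0]
After op 14 (push 3): stack=[3] mem=[0,-1,0,0]
After op 15 (push 20): stack=[3,20] mem=[0,-1,0,0]
After op 16 (push 10): stack=[3,20,10] mem=[0,-1,0,0]
After op 17 (RCL M1): stack=[3,20,10,-1] mem=[0,-1,0,0]
After op 18 (STO M1): stack=[3,20,10] mem=[0,-1,0,0]

Answer: [3, 20, 10]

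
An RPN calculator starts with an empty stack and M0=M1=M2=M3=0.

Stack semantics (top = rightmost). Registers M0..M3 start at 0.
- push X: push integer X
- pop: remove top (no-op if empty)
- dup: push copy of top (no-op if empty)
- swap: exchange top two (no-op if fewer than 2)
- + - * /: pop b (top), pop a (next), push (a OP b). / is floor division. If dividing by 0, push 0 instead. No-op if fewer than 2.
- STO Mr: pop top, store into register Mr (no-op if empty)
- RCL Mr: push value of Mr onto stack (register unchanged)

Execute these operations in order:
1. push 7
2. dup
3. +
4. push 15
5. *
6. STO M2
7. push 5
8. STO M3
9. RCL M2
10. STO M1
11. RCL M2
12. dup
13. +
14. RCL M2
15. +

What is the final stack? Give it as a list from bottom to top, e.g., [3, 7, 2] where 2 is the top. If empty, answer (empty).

Answer: [630]

Derivation:
After op 1 (push 7): stack=[7] mem=[0,0,0,0]
After op 2 (dup): stack=[7,7] mem=[0,0,0,0]
After op 3 (+): stack=[14] mem=[0,0,0,0]
After op 4 (push 15): stack=[14,15] mem=[0,0,0,0]
After op 5 (*): stack=[210] mem=[0,0,0,0]
After op 6 (STO M2): stack=[empty] mem=[0,0,210,0]
After op 7 (push 5): stack=[5] mem=[0,0,210,0]
After op 8 (STO M3): stack=[empty] mem=[0,0,210,5]
After op 9 (RCL M2): stack=[210] mem=[0,0,210,5]
After op 10 (STO M1): stack=[empty] mem=[0,210,210,5]
After op 11 (RCL M2): stack=[210] mem=[0,210,210,5]
After op 12 (dup): stack=[210,210] mem=[0,210,210,5]
After op 13 (+): stack=[420] mem=[0,210,210,5]
After op 14 (RCL M2): stack=[420,210] mem=[0,210,210,5]
After op 15 (+): stack=[630] mem=[0,210,210,5]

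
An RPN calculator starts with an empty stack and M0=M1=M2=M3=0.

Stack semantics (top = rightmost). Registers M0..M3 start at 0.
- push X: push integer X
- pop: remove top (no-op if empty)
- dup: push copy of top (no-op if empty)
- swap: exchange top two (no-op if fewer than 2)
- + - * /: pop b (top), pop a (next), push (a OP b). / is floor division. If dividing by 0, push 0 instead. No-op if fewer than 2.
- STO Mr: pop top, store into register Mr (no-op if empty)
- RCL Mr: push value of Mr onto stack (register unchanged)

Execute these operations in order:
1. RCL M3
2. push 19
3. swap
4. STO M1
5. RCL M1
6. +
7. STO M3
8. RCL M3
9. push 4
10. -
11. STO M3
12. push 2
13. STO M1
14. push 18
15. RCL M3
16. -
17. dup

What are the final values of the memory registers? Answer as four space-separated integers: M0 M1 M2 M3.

Answer: 0 2 0 15

Derivation:
After op 1 (RCL M3): stack=[0] mem=[0,0,0,0]
After op 2 (push 19): stack=[0,19] mem=[0,0,0,0]
After op 3 (swap): stack=[19,0] mem=[0,0,0,0]
After op 4 (STO M1): stack=[19] mem=[0,0,0,0]
After op 5 (RCL M1): stack=[19,0] mem=[0,0,0,0]
After op 6 (+): stack=[19] mem=[0,0,0,0]
After op 7 (STO M3): stack=[empty] mem=[0,0,0,19]
After op 8 (RCL M3): stack=[19] mem=[0,0,0,19]
After op 9 (push 4): stack=[19,4] mem=[0,0,0,19]
After op 10 (-): stack=[15] mem=[0,0,0,19]
After op 11 (STO M3): stack=[empty] mem=[0,0,0,15]
After op 12 (push 2): stack=[2] mem=[0,0,0,15]
After op 13 (STO M1): stack=[empty] mem=[0,2,0,15]
After op 14 (push 18): stack=[18] mem=[0,2,0,15]
After op 15 (RCL M3): stack=[18,15] mem=[0,2,0,15]
After op 16 (-): stack=[3] mem=[0,2,0,15]
After op 17 (dup): stack=[3,3] mem=[0,2,0,15]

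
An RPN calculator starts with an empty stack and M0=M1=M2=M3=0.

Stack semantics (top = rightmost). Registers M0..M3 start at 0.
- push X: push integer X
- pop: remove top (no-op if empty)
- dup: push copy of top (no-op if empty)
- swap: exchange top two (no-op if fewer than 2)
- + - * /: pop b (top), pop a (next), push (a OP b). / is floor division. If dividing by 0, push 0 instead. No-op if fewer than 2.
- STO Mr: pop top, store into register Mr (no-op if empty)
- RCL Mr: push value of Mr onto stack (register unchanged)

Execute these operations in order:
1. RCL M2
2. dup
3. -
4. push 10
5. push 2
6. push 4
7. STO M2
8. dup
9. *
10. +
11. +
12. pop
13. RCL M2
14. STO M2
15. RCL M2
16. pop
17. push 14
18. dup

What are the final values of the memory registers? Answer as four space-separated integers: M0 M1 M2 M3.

Answer: 0 0 4 0

Derivation:
After op 1 (RCL M2): stack=[0] mem=[0,0,0,0]
After op 2 (dup): stack=[0,0] mem=[0,0,0,0]
After op 3 (-): stack=[0] mem=[0,0,0,0]
After op 4 (push 10): stack=[0,10] mem=[0,0,0,0]
After op 5 (push 2): stack=[0,10,2] mem=[0,0,0,0]
After op 6 (push 4): stack=[0,10,2,4] mem=[0,0,0,0]
After op 7 (STO M2): stack=[0,10,2] mem=[0,0,4,0]
After op 8 (dup): stack=[0,10,2,2] mem=[0,0,4,0]
After op 9 (*): stack=[0,10,4] mem=[0,0,4,0]
After op 10 (+): stack=[0,14] mem=[0,0,4,0]
After op 11 (+): stack=[14] mem=[0,0,4,0]
After op 12 (pop): stack=[empty] mem=[0,0,4,0]
After op 13 (RCL M2): stack=[4] mem=[0,0,4,0]
After op 14 (STO M2): stack=[empty] mem=[0,0,4,0]
After op 15 (RCL M2): stack=[4] mem=[0,0,4,0]
After op 16 (pop): stack=[empty] mem=[0,0,4,0]
After op 17 (push 14): stack=[14] mem=[0,0,4,0]
After op 18 (dup): stack=[14,14] mem=[0,0,4,0]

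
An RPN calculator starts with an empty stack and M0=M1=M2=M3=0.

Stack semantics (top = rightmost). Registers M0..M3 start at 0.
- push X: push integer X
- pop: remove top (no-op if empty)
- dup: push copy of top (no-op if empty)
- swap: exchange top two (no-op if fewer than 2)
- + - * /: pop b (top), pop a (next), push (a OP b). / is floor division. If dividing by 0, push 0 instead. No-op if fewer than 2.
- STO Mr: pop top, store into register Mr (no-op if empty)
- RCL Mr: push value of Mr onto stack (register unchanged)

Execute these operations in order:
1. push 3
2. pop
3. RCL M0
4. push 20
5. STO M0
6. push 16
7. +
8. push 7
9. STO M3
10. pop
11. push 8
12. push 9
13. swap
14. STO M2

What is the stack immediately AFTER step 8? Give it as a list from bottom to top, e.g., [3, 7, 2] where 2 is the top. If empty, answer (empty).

After op 1 (push 3): stack=[3] mem=[0,0,0,0]
After op 2 (pop): stack=[empty] mem=[0,0,0,0]
After op 3 (RCL M0): stack=[0] mem=[0,0,0,0]
After op 4 (push 20): stack=[0,20] mem=[0,0,0,0]
After op 5 (STO M0): stack=[0] mem=[20,0,0,0]
After op 6 (push 16): stack=[0,16] mem=[20,0,0,0]
After op 7 (+): stack=[16] mem=[20,0,0,0]
After op 8 (push 7): stack=[16,7] mem=[20,0,0,0]

[16, 7]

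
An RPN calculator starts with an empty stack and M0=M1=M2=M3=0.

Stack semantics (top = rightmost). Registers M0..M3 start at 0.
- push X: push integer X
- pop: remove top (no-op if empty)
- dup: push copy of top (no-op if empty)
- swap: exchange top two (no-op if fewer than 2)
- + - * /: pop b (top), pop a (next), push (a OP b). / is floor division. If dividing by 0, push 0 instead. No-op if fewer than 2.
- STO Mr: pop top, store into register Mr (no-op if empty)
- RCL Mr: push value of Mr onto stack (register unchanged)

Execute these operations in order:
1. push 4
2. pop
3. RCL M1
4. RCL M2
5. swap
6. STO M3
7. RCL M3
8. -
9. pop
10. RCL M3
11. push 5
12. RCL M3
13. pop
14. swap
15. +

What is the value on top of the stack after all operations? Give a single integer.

Answer: 5

Derivation:
After op 1 (push 4): stack=[4] mem=[0,0,0,0]
After op 2 (pop): stack=[empty] mem=[0,0,0,0]
After op 3 (RCL M1): stack=[0] mem=[0,0,0,0]
After op 4 (RCL M2): stack=[0,0] mem=[0,0,0,0]
After op 5 (swap): stack=[0,0] mem=[0,0,0,0]
After op 6 (STO M3): stack=[0] mem=[0,0,0,0]
After op 7 (RCL M3): stack=[0,0] mem=[0,0,0,0]
After op 8 (-): stack=[0] mem=[0,0,0,0]
After op 9 (pop): stack=[empty] mem=[0,0,0,0]
After op 10 (RCL M3): stack=[0] mem=[0,0,0,0]
After op 11 (push 5): stack=[0,5] mem=[0,0,0,0]
After op 12 (RCL M3): stack=[0,5,0] mem=[0,0,0,0]
After op 13 (pop): stack=[0,5] mem=[0,0,0,0]
After op 14 (swap): stack=[5,0] mem=[0,0,0,0]
After op 15 (+): stack=[5] mem=[0,0,0,0]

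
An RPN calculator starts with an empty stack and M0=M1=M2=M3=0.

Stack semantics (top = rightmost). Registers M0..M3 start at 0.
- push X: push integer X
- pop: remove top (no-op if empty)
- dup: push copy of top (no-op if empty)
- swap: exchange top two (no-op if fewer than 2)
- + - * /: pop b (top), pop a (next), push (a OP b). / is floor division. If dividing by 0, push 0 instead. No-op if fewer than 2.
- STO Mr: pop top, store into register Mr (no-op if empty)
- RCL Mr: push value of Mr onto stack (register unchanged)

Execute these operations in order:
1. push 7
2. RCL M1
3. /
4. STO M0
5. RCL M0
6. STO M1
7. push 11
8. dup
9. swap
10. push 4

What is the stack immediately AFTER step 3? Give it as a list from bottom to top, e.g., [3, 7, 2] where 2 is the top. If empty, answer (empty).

After op 1 (push 7): stack=[7] mem=[0,0,0,0]
After op 2 (RCL M1): stack=[7,0] mem=[0,0,0,0]
After op 3 (/): stack=[0] mem=[0,0,0,0]

[0]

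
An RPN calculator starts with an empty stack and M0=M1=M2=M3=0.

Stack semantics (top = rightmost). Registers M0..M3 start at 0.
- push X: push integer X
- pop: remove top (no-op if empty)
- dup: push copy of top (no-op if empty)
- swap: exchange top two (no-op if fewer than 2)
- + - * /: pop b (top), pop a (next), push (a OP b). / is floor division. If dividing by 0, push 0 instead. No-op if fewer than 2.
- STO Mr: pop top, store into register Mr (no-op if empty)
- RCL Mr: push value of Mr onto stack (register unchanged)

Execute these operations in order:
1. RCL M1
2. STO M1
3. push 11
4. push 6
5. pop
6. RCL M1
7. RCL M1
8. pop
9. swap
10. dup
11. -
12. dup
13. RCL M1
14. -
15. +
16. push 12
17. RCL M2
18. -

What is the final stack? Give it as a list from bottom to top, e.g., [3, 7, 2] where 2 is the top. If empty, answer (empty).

Answer: [0, 0, 12]

Derivation:
After op 1 (RCL M1): stack=[0] mem=[0,0,0,0]
After op 2 (STO M1): stack=[empty] mem=[0,0,0,0]
After op 3 (push 11): stack=[11] mem=[0,0,0,0]
After op 4 (push 6): stack=[11,6] mem=[0,0,0,0]
After op 5 (pop): stack=[11] mem=[0,0,0,0]
After op 6 (RCL M1): stack=[11,0] mem=[0,0,0,0]
After op 7 (RCL M1): stack=[11,0,0] mem=[0,0,0,0]
After op 8 (pop): stack=[11,0] mem=[0,0,0,0]
After op 9 (swap): stack=[0,11] mem=[0,0,0,0]
After op 10 (dup): stack=[0,11,11] mem=[0,0,0,0]
After op 11 (-): stack=[0,0] mem=[0,0,0,0]
After op 12 (dup): stack=[0,0,0] mem=[0,0,0,0]
After op 13 (RCL M1): stack=[0,0,0,0] mem=[0,0,0,0]
After op 14 (-): stack=[0,0,0] mem=[0,0,0,0]
After op 15 (+): stack=[0,0] mem=[0,0,0,0]
After op 16 (push 12): stack=[0,0,12] mem=[0,0,0,0]
After op 17 (RCL M2): stack=[0,0,12,0] mem=[0,0,0,0]
After op 18 (-): stack=[0,0,12] mem=[0,0,0,0]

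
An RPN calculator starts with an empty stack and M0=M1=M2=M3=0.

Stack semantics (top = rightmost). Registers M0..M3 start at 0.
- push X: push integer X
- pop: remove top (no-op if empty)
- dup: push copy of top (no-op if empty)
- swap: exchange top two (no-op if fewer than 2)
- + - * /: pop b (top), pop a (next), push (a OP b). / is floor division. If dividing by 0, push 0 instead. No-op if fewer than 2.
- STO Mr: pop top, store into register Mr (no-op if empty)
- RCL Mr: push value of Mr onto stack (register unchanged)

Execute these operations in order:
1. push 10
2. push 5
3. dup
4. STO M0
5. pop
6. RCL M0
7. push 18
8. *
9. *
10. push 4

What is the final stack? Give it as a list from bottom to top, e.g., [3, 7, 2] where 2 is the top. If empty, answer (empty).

Answer: [900, 4]

Derivation:
After op 1 (push 10): stack=[10] mem=[0,0,0,0]
After op 2 (push 5): stack=[10,5] mem=[0,0,0,0]
After op 3 (dup): stack=[10,5,5] mem=[0,0,0,0]
After op 4 (STO M0): stack=[10,5] mem=[5,0,0,0]
After op 5 (pop): stack=[10] mem=[5,0,0,0]
After op 6 (RCL M0): stack=[10,5] mem=[5,0,0,0]
After op 7 (push 18): stack=[10,5,18] mem=[5,0,0,0]
After op 8 (*): stack=[10,90] mem=[5,0,0,0]
After op 9 (*): stack=[900] mem=[5,0,0,0]
After op 10 (push 4): stack=[900,4] mem=[5,0,0,0]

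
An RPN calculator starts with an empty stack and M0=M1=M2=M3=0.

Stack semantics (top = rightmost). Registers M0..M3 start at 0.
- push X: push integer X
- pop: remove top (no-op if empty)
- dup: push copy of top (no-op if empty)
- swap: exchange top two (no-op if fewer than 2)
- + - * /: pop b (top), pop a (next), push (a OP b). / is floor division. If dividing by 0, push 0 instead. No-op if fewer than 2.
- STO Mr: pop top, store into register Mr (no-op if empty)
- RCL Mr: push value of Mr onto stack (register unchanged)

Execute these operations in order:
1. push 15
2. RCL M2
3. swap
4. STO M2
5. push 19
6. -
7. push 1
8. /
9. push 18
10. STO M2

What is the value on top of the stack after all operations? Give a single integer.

Answer: -19

Derivation:
After op 1 (push 15): stack=[15] mem=[0,0,0,0]
After op 2 (RCL M2): stack=[15,0] mem=[0,0,0,0]
After op 3 (swap): stack=[0,15] mem=[0,0,0,0]
After op 4 (STO M2): stack=[0] mem=[0,0,15,0]
After op 5 (push 19): stack=[0,19] mem=[0,0,15,0]
After op 6 (-): stack=[-19] mem=[0,0,15,0]
After op 7 (push 1): stack=[-19,1] mem=[0,0,15,0]
After op 8 (/): stack=[-19] mem=[0,0,15,0]
After op 9 (push 18): stack=[-19,18] mem=[0,0,15,0]
After op 10 (STO M2): stack=[-19] mem=[0,0,18,0]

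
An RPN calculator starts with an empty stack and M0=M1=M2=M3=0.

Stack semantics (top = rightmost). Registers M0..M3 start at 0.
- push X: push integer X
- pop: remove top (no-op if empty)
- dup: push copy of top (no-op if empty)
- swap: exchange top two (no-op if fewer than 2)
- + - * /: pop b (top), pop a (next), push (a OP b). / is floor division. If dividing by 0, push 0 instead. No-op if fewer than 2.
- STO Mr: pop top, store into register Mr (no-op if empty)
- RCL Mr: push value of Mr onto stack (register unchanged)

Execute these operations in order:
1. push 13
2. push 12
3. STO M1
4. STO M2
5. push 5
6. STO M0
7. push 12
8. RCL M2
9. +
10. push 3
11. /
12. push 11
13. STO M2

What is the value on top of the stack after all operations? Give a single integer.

After op 1 (push 13): stack=[13] mem=[0,0,0,0]
After op 2 (push 12): stack=[13,12] mem=[0,0,0,0]
After op 3 (STO M1): stack=[13] mem=[0,12,0,0]
After op 4 (STO M2): stack=[empty] mem=[0,12,13,0]
After op 5 (push 5): stack=[5] mem=[0,12,13,0]
After op 6 (STO M0): stack=[empty] mem=[5,12,13,0]
After op 7 (push 12): stack=[12] mem=[5,12,13,0]
After op 8 (RCL M2): stack=[12,13] mem=[5,12,13,0]
After op 9 (+): stack=[25] mem=[5,12,13,0]
After op 10 (push 3): stack=[25,3] mem=[5,12,13,0]
After op 11 (/): stack=[8] mem=[5,12,13,0]
After op 12 (push 11): stack=[8,11] mem=[5,12,13,0]
After op 13 (STO M2): stack=[8] mem=[5,12,11,0]

Answer: 8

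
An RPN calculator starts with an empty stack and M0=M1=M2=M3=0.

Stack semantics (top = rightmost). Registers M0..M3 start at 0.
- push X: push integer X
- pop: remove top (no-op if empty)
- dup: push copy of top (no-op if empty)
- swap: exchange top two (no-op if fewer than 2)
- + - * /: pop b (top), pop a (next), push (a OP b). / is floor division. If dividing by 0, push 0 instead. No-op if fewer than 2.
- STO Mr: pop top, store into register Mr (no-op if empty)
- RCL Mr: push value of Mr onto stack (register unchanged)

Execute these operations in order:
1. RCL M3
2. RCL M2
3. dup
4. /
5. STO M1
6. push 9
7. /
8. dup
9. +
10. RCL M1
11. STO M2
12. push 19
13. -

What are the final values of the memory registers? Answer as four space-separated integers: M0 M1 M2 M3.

After op 1 (RCL M3): stack=[0] mem=[0,0,0,0]
After op 2 (RCL M2): stack=[0,0] mem=[0,0,0,0]
After op 3 (dup): stack=[0,0,0] mem=[0,0,0,0]
After op 4 (/): stack=[0,0] mem=[0,0,0,0]
After op 5 (STO M1): stack=[0] mem=[0,0,0,0]
After op 6 (push 9): stack=[0,9] mem=[0,0,0,0]
After op 7 (/): stack=[0] mem=[0,0,0,0]
After op 8 (dup): stack=[0,0] mem=[0,0,0,0]
After op 9 (+): stack=[0] mem=[0,0,0,0]
After op 10 (RCL M1): stack=[0,0] mem=[0,0,0,0]
After op 11 (STO M2): stack=[0] mem=[0,0,0,0]
After op 12 (push 19): stack=[0,19] mem=[0,0,0,0]
After op 13 (-): stack=[-19] mem=[0,0,0,0]

Answer: 0 0 0 0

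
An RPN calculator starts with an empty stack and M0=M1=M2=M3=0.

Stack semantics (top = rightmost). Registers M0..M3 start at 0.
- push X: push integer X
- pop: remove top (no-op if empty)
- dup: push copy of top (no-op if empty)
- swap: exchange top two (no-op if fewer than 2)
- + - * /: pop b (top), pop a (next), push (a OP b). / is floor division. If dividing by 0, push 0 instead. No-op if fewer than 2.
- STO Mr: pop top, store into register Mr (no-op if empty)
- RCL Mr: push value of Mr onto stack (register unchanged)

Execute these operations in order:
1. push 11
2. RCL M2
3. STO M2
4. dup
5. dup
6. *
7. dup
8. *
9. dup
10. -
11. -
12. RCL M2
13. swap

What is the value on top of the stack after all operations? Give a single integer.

Answer: 11

Derivation:
After op 1 (push 11): stack=[11] mem=[0,0,0,0]
After op 2 (RCL M2): stack=[11,0] mem=[0,0,0,0]
After op 3 (STO M2): stack=[11] mem=[0,0,0,0]
After op 4 (dup): stack=[11,11] mem=[0,0,0,0]
After op 5 (dup): stack=[11,11,11] mem=[0,0,0,0]
After op 6 (*): stack=[11,121] mem=[0,0,0,0]
After op 7 (dup): stack=[11,121,121] mem=[0,0,0,0]
After op 8 (*): stack=[11,14641] mem=[0,0,0,0]
After op 9 (dup): stack=[11,14641,14641] mem=[0,0,0,0]
After op 10 (-): stack=[11,0] mem=[0,0,0,0]
After op 11 (-): stack=[11] mem=[0,0,0,0]
After op 12 (RCL M2): stack=[11,0] mem=[0,0,0,0]
After op 13 (swap): stack=[0,11] mem=[0,0,0,0]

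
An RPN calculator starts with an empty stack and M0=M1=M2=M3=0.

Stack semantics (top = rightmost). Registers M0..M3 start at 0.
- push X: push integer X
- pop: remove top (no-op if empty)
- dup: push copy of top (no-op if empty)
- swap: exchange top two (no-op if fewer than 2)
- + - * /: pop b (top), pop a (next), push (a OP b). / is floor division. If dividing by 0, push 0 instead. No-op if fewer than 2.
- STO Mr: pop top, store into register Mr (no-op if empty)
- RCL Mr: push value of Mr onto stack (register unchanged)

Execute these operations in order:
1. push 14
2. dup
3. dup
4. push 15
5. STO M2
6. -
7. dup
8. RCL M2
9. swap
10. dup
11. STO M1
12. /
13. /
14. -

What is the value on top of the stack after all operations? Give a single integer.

Answer: 14

Derivation:
After op 1 (push 14): stack=[14] mem=[0,0,0,0]
After op 2 (dup): stack=[14,14] mem=[0,0,0,0]
After op 3 (dup): stack=[14,14,14] mem=[0,0,0,0]
After op 4 (push 15): stack=[14,14,14,15] mem=[0,0,0,0]
After op 5 (STO M2): stack=[14,14,14] mem=[0,0,15,0]
After op 6 (-): stack=[14,0] mem=[0,0,15,0]
After op 7 (dup): stack=[14,0,0] mem=[0,0,15,0]
After op 8 (RCL M2): stack=[14,0,0,15] mem=[0,0,15,0]
After op 9 (swap): stack=[14,0,15,0] mem=[0,0,15,0]
After op 10 (dup): stack=[14,0,15,0,0] mem=[0,0,15,0]
After op 11 (STO M1): stack=[14,0,15,0] mem=[0,0,15,0]
After op 12 (/): stack=[14,0,0] mem=[0,0,15,0]
After op 13 (/): stack=[14,0] mem=[0,0,15,0]
After op 14 (-): stack=[14] mem=[0,0,15,0]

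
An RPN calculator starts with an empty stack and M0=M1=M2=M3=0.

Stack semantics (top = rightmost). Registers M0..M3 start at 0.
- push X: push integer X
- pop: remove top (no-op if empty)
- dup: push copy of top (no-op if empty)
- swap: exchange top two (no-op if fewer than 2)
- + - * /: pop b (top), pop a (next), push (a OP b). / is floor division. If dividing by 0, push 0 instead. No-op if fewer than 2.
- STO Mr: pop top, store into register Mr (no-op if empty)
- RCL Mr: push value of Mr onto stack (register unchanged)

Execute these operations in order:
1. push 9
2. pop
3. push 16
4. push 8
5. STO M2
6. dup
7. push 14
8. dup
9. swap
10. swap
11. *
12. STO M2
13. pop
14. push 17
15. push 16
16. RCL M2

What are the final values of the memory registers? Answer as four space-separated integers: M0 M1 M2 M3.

After op 1 (push 9): stack=[9] mem=[0,0,0,0]
After op 2 (pop): stack=[empty] mem=[0,0,0,0]
After op 3 (push 16): stack=[16] mem=[0,0,0,0]
After op 4 (push 8): stack=[16,8] mem=[0,0,0,0]
After op 5 (STO M2): stack=[16] mem=[0,0,8,0]
After op 6 (dup): stack=[16,16] mem=[0,0,8,0]
After op 7 (push 14): stack=[16,16,14] mem=[0,0,8,0]
After op 8 (dup): stack=[16,16,14,14] mem=[0,0,8,0]
After op 9 (swap): stack=[16,16,14,14] mem=[0,0,8,0]
After op 10 (swap): stack=[16,16,14,14] mem=[0,0,8,0]
After op 11 (*): stack=[16,16,196] mem=[0,0,8,0]
After op 12 (STO M2): stack=[16,16] mem=[0,0,196,0]
After op 13 (pop): stack=[16] mem=[0,0,196,0]
After op 14 (push 17): stack=[16,17] mem=[0,0,196,0]
After op 15 (push 16): stack=[16,17,16] mem=[0,0,196,0]
After op 16 (RCL M2): stack=[16,17,16,196] mem=[0,0,196,0]

Answer: 0 0 196 0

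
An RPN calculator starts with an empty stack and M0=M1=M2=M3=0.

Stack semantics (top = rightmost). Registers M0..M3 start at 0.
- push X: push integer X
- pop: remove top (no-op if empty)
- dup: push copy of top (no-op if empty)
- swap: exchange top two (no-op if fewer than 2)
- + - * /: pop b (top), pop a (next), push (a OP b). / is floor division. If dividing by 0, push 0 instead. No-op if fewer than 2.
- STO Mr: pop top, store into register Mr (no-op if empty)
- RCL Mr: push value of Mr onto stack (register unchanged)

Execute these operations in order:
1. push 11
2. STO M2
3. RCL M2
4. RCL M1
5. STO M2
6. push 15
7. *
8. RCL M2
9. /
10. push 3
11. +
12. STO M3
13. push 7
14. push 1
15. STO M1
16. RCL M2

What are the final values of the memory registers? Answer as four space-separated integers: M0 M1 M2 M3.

After op 1 (push 11): stack=[11] mem=[0,0,0,0]
After op 2 (STO M2): stack=[empty] mem=[0,0,11,0]
After op 3 (RCL M2): stack=[11] mem=[0,0,11,0]
After op 4 (RCL M1): stack=[11,0] mem=[0,0,11,0]
After op 5 (STO M2): stack=[11] mem=[0,0,0,0]
After op 6 (push 15): stack=[11,15] mem=[0,0,0,0]
After op 7 (*): stack=[165] mem=[0,0,0,0]
After op 8 (RCL M2): stack=[165,0] mem=[0,0,0,0]
After op 9 (/): stack=[0] mem=[0,0,0,0]
After op 10 (push 3): stack=[0,3] mem=[0,0,0,0]
After op 11 (+): stack=[3] mem=[0,0,0,0]
After op 12 (STO M3): stack=[empty] mem=[0,0,0,3]
After op 13 (push 7): stack=[7] mem=[0,0,0,3]
After op 14 (push 1): stack=[7,1] mem=[0,0,0,3]
After op 15 (STO M1): stack=[7] mem=[0,1,0,3]
After op 16 (RCL M2): stack=[7,0] mem=[0,1,0,3]

Answer: 0 1 0 3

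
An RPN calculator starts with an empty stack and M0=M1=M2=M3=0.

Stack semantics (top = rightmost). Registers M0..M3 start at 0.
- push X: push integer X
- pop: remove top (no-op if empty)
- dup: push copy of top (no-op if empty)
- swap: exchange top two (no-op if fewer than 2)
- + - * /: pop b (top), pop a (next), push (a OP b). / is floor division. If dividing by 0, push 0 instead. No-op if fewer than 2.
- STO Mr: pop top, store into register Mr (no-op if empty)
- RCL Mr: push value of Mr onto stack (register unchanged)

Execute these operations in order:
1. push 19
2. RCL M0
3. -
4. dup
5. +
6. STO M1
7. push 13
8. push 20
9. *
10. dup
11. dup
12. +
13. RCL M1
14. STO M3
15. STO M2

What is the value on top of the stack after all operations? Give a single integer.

Answer: 260

Derivation:
After op 1 (push 19): stack=[19] mem=[0,0,0,0]
After op 2 (RCL M0): stack=[19,0] mem=[0,0,0,0]
After op 3 (-): stack=[19] mem=[0,0,0,0]
After op 4 (dup): stack=[19,19] mem=[0,0,0,0]
After op 5 (+): stack=[38] mem=[0,0,0,0]
After op 6 (STO M1): stack=[empty] mem=[0,38,0,0]
After op 7 (push 13): stack=[13] mem=[0,38,0,0]
After op 8 (push 20): stack=[13,20] mem=[0,38,0,0]
After op 9 (*): stack=[260] mem=[0,38,0,0]
After op 10 (dup): stack=[260,260] mem=[0,38,0,0]
After op 11 (dup): stack=[260,260,260] mem=[0,38,0,0]
After op 12 (+): stack=[260,520] mem=[0,38,0,0]
After op 13 (RCL M1): stack=[260,520,38] mem=[0,38,0,0]
After op 14 (STO M3): stack=[260,520] mem=[0,38,0,38]
After op 15 (STO M2): stack=[260] mem=[0,38,520,38]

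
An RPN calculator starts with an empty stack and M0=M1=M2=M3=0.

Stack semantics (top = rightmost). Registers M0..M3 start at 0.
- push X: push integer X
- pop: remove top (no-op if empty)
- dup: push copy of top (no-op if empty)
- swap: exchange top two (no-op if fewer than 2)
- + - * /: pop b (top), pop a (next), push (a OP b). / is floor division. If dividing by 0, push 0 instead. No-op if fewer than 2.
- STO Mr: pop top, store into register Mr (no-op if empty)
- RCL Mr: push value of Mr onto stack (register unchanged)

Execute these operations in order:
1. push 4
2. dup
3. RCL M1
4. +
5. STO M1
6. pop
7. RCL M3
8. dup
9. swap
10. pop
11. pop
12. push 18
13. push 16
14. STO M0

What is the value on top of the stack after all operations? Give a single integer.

After op 1 (push 4): stack=[4] mem=[0,0,0,0]
After op 2 (dup): stack=[4,4] mem=[0,0,0,0]
After op 3 (RCL M1): stack=[4,4,0] mem=[0,0,0,0]
After op 4 (+): stack=[4,4] mem=[0,0,0,0]
After op 5 (STO M1): stack=[4] mem=[0,4,0,0]
After op 6 (pop): stack=[empty] mem=[0,4,0,0]
After op 7 (RCL M3): stack=[0] mem=[0,4,0,0]
After op 8 (dup): stack=[0,0] mem=[0,4,0,0]
After op 9 (swap): stack=[0,0] mem=[0,4,0,0]
After op 10 (pop): stack=[0] mem=[0,4,0,0]
After op 11 (pop): stack=[empty] mem=[0,4,0,0]
After op 12 (push 18): stack=[18] mem=[0,4,0,0]
After op 13 (push 16): stack=[18,16] mem=[0,4,0,0]
After op 14 (STO M0): stack=[18] mem=[16,4,0,0]

Answer: 18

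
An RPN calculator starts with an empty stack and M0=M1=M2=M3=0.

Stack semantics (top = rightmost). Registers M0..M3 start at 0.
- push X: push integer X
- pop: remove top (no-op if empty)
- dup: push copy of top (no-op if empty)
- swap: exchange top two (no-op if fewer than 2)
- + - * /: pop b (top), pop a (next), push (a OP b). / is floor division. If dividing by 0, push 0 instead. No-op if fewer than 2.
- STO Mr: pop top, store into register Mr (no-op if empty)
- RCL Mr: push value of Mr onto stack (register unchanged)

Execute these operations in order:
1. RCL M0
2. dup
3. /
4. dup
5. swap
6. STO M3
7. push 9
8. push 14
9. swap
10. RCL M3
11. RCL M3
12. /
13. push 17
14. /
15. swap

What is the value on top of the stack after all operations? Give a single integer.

After op 1 (RCL M0): stack=[0] mem=[0,0,0,0]
After op 2 (dup): stack=[0,0] mem=[0,0,0,0]
After op 3 (/): stack=[0] mem=[0,0,0,0]
After op 4 (dup): stack=[0,0] mem=[0,0,0,0]
After op 5 (swap): stack=[0,0] mem=[0,0,0,0]
After op 6 (STO M3): stack=[0] mem=[0,0,0,0]
After op 7 (push 9): stack=[0,9] mem=[0,0,0,0]
After op 8 (push 14): stack=[0,9,14] mem=[0,0,0,0]
After op 9 (swap): stack=[0,14,9] mem=[0,0,0,0]
After op 10 (RCL M3): stack=[0,14,9,0] mem=[0,0,0,0]
After op 11 (RCL M3): stack=[0,14,9,0,0] mem=[0,0,0,0]
After op 12 (/): stack=[0,14,9,0] mem=[0,0,0,0]
After op 13 (push 17): stack=[0,14,9,0,17] mem=[0,0,0,0]
After op 14 (/): stack=[0,14,9,0] mem=[0,0,0,0]
After op 15 (swap): stack=[0,14,0,9] mem=[0,0,0,0]

Answer: 9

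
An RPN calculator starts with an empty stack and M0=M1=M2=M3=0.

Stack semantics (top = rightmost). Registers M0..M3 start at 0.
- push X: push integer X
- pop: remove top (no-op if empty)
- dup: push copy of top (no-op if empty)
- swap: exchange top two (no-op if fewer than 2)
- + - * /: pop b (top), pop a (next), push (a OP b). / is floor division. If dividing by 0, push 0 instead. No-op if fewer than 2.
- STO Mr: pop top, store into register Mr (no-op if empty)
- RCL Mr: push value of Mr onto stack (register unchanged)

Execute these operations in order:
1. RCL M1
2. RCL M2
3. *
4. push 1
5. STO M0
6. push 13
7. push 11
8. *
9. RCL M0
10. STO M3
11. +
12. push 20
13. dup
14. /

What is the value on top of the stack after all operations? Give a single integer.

Answer: 1

Derivation:
After op 1 (RCL M1): stack=[0] mem=[0,0,0,0]
After op 2 (RCL M2): stack=[0,0] mem=[0,0,0,0]
After op 3 (*): stack=[0] mem=[0,0,0,0]
After op 4 (push 1): stack=[0,1] mem=[0,0,0,0]
After op 5 (STO M0): stack=[0] mem=[1,0,0,0]
After op 6 (push 13): stack=[0,13] mem=[1,0,0,0]
After op 7 (push 11): stack=[0,13,11] mem=[1,0,0,0]
After op 8 (*): stack=[0,143] mem=[1,0,0,0]
After op 9 (RCL M0): stack=[0,143,1] mem=[1,0,0,0]
After op 10 (STO M3): stack=[0,143] mem=[1,0,0,1]
After op 11 (+): stack=[143] mem=[1,0,0,1]
After op 12 (push 20): stack=[143,20] mem=[1,0,0,1]
After op 13 (dup): stack=[143,20,20] mem=[1,0,0,1]
After op 14 (/): stack=[143,1] mem=[1,0,0,1]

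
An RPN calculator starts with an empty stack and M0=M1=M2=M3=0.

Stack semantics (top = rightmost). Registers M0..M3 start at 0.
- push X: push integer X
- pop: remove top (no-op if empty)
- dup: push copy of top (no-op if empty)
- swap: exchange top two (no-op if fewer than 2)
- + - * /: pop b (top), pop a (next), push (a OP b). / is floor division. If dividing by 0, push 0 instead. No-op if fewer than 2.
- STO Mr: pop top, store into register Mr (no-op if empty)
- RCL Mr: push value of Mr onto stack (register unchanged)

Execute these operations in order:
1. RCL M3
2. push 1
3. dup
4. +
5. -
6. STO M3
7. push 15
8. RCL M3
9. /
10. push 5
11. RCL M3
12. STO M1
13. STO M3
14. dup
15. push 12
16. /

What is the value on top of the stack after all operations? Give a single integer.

After op 1 (RCL M3): stack=[0] mem=[0,0,0,0]
After op 2 (push 1): stack=[0,1] mem=[0,0,0,0]
After op 3 (dup): stack=[0,1,1] mem=[0,0,0,0]
After op 4 (+): stack=[0,2] mem=[0,0,0,0]
After op 5 (-): stack=[-2] mem=[0,0,0,0]
After op 6 (STO M3): stack=[empty] mem=[0,0,0,-2]
After op 7 (push 15): stack=[15] mem=[0,0,0,-2]
After op 8 (RCL M3): stack=[15,-2] mem=[0,0,0,-2]
After op 9 (/): stack=[-8] mem=[0,0,0,-2]
After op 10 (push 5): stack=[-8,5] mem=[0,0,0,-2]
After op 11 (RCL M3): stack=[-8,5,-2] mem=[0,0,0,-2]
After op 12 (STO M1): stack=[-8,5] mem=[0,-2,0,-2]
After op 13 (STO M3): stack=[-8] mem=[0,-2,0,5]
After op 14 (dup): stack=[-8,-8] mem=[0,-2,0,5]
After op 15 (push 12): stack=[-8,-8,12] mem=[0,-2,0,5]
After op 16 (/): stack=[-8,-1] mem=[0,-2,0,5]

Answer: -1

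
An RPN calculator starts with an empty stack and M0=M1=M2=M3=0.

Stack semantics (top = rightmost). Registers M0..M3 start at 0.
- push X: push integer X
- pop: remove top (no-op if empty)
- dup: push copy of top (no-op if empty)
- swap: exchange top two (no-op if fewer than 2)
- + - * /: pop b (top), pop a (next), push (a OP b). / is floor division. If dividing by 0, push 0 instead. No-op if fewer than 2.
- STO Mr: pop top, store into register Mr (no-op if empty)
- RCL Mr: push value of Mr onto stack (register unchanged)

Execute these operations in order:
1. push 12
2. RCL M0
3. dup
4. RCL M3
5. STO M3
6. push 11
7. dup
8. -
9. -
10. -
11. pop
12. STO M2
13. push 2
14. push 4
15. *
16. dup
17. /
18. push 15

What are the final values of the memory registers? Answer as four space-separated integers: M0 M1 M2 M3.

Answer: 0 0 12 0

Derivation:
After op 1 (push 12): stack=[12] mem=[0,0,0,0]
After op 2 (RCL M0): stack=[12,0] mem=[0,0,0,0]
After op 3 (dup): stack=[12,0,0] mem=[0,0,0,0]
After op 4 (RCL M3): stack=[12,0,0,0] mem=[0,0,0,0]
After op 5 (STO M3): stack=[12,0,0] mem=[0,0,0,0]
After op 6 (push 11): stack=[12,0,0,11] mem=[0,0,0,0]
After op 7 (dup): stack=[12,0,0,11,11] mem=[0,0,0,0]
After op 8 (-): stack=[12,0,0,0] mem=[0,0,0,0]
After op 9 (-): stack=[12,0,0] mem=[0,0,0,0]
After op 10 (-): stack=[12,0] mem=[0,0,0,0]
After op 11 (pop): stack=[12] mem=[0,0,0,0]
After op 12 (STO M2): stack=[empty] mem=[0,0,12,0]
After op 13 (push 2): stack=[2] mem=[0,0,12,0]
After op 14 (push 4): stack=[2,4] mem=[0,0,12,0]
After op 15 (*): stack=[8] mem=[0,0,12,0]
After op 16 (dup): stack=[8,8] mem=[0,0,12,0]
After op 17 (/): stack=[1] mem=[0,0,12,0]
After op 18 (push 15): stack=[1,15] mem=[0,0,12,0]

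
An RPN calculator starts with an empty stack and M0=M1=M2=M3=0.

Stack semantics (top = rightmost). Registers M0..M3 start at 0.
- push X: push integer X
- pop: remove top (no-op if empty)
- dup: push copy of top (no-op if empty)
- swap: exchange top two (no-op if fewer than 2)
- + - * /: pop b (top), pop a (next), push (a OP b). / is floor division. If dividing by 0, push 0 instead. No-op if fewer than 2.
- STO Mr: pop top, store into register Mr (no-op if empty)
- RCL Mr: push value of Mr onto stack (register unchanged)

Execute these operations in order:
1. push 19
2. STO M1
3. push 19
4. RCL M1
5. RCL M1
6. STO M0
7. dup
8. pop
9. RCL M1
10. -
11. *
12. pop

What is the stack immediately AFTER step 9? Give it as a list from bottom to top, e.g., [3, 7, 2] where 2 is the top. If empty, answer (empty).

After op 1 (push 19): stack=[19] mem=[0,0,0,0]
After op 2 (STO M1): stack=[empty] mem=[0,19,0,0]
After op 3 (push 19): stack=[19] mem=[0,19,0,0]
After op 4 (RCL M1): stack=[19,19] mem=[0,19,0,0]
After op 5 (RCL M1): stack=[19,19,19] mem=[0,19,0,0]
After op 6 (STO M0): stack=[19,19] mem=[19,19,0,0]
After op 7 (dup): stack=[19,19,19] mem=[19,19,0,0]
After op 8 (pop): stack=[19,19] mem=[19,19,0,0]
After op 9 (RCL M1): stack=[19,19,19] mem=[19,19,0,0]

[19, 19, 19]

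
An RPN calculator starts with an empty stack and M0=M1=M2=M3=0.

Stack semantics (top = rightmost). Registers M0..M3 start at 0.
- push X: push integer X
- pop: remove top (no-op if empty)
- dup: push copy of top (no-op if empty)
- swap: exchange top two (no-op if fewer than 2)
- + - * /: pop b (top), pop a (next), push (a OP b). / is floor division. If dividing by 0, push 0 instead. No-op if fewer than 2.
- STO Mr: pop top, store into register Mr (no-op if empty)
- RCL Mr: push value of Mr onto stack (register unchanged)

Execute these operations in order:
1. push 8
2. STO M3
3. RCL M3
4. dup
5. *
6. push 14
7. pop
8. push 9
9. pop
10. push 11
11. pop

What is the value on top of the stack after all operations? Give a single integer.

Answer: 64

Derivation:
After op 1 (push 8): stack=[8] mem=[0,0,0,0]
After op 2 (STO M3): stack=[empty] mem=[0,0,0,8]
After op 3 (RCL M3): stack=[8] mem=[0,0,0,8]
After op 4 (dup): stack=[8,8] mem=[0,0,0,8]
After op 5 (*): stack=[64] mem=[0,0,0,8]
After op 6 (push 14): stack=[64,14] mem=[0,0,0,8]
After op 7 (pop): stack=[64] mem=[0,0,0,8]
After op 8 (push 9): stack=[64,9] mem=[0,0,0,8]
After op 9 (pop): stack=[64] mem=[0,0,0,8]
After op 10 (push 11): stack=[64,11] mem=[0,0,0,8]
After op 11 (pop): stack=[64] mem=[0,0,0,8]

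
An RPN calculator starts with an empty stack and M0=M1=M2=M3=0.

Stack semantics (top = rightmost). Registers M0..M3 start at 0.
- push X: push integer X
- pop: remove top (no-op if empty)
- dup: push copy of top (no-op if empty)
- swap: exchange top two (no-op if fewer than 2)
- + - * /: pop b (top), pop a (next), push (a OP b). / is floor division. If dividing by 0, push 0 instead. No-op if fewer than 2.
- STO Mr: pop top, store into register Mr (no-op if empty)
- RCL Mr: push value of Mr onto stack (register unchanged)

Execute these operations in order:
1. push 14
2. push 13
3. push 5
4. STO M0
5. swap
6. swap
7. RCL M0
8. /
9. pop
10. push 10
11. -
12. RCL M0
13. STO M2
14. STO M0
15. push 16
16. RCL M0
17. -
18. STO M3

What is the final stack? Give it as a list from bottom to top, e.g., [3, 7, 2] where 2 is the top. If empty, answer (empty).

Answer: (empty)

Derivation:
After op 1 (push 14): stack=[14] mem=[0,0,0,0]
After op 2 (push 13): stack=[14,13] mem=[0,0,0,0]
After op 3 (push 5): stack=[14,13,5] mem=[0,0,0,0]
After op 4 (STO M0): stack=[14,13] mem=[5,0,0,0]
After op 5 (swap): stack=[13,14] mem=[5,0,0,0]
After op 6 (swap): stack=[14,13] mem=[5,0,0,0]
After op 7 (RCL M0): stack=[14,13,5] mem=[5,0,0,0]
After op 8 (/): stack=[14,2] mem=[5,0,0,0]
After op 9 (pop): stack=[14] mem=[5,0,0,0]
After op 10 (push 10): stack=[14,10] mem=[5,0,0,0]
After op 11 (-): stack=[4] mem=[5,0,0,0]
After op 12 (RCL M0): stack=[4,5] mem=[5,0,0,0]
After op 13 (STO M2): stack=[4] mem=[5,0,5,0]
After op 14 (STO M0): stack=[empty] mem=[4,0,5,0]
After op 15 (push 16): stack=[16] mem=[4,0,5,0]
After op 16 (RCL M0): stack=[16,4] mem=[4,0,5,0]
After op 17 (-): stack=[12] mem=[4,0,5,0]
After op 18 (STO M3): stack=[empty] mem=[4,0,5,12]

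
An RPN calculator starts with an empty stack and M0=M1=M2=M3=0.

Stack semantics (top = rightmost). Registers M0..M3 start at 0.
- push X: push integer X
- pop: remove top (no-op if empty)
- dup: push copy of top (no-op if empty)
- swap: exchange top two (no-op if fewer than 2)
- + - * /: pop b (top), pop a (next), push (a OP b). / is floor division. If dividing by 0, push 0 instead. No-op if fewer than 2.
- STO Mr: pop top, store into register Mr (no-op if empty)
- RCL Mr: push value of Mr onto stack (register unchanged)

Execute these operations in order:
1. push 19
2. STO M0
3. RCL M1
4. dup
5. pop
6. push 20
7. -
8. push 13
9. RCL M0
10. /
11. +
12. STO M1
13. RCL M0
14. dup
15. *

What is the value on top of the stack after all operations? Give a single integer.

Answer: 361

Derivation:
After op 1 (push 19): stack=[19] mem=[0,0,0,0]
After op 2 (STO M0): stack=[empty] mem=[19,0,0,0]
After op 3 (RCL M1): stack=[0] mem=[19,0,0,0]
After op 4 (dup): stack=[0,0] mem=[19,0,0,0]
After op 5 (pop): stack=[0] mem=[19,0,0,0]
After op 6 (push 20): stack=[0,20] mem=[19,0,0,0]
After op 7 (-): stack=[-20] mem=[19,0,0,0]
After op 8 (push 13): stack=[-20,13] mem=[19,0,0,0]
After op 9 (RCL M0): stack=[-20,13,19] mem=[19,0,0,0]
After op 10 (/): stack=[-20,0] mem=[19,0,0,0]
After op 11 (+): stack=[-20] mem=[19,0,0,0]
After op 12 (STO M1): stack=[empty] mem=[19,-20,0,0]
After op 13 (RCL M0): stack=[19] mem=[19,-20,0,0]
After op 14 (dup): stack=[19,19] mem=[19,-20,0,0]
After op 15 (*): stack=[361] mem=[19,-20,0,0]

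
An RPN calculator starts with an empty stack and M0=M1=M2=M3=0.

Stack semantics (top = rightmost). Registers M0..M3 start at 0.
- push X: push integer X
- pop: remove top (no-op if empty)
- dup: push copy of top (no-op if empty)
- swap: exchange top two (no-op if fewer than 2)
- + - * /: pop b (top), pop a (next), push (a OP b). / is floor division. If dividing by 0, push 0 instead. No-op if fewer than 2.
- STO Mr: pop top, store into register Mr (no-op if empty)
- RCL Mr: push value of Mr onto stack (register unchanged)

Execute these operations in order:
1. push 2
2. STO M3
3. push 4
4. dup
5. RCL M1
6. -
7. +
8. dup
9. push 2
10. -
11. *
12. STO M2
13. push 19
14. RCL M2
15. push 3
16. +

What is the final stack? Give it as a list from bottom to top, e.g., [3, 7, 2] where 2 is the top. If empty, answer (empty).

After op 1 (push 2): stack=[2] mem=[0,0,0,0]
After op 2 (STO M3): stack=[empty] mem=[0,0,0,2]
After op 3 (push 4): stack=[4] mem=[0,0,0,2]
After op 4 (dup): stack=[4,4] mem=[0,0,0,2]
After op 5 (RCL M1): stack=[4,4,0] mem=[0,0,0,2]
After op 6 (-): stack=[4,4] mem=[0,0,0,2]
After op 7 (+): stack=[8] mem=[0,0,0,2]
After op 8 (dup): stack=[8,8] mem=[0,0,0,2]
After op 9 (push 2): stack=[8,8,2] mem=[0,0,0,2]
After op 10 (-): stack=[8,6] mem=[0,0,0,2]
After op 11 (*): stack=[48] mem=[0,0,0,2]
After op 12 (STO M2): stack=[empty] mem=[0,0,48,2]
After op 13 (push 19): stack=[19] mem=[0,0,48,2]
After op 14 (RCL M2): stack=[19,48] mem=[0,0,48,2]
After op 15 (push 3): stack=[19,48,3] mem=[0,0,48,2]
After op 16 (+): stack=[19,51] mem=[0,0,48,2]

Answer: [19, 51]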